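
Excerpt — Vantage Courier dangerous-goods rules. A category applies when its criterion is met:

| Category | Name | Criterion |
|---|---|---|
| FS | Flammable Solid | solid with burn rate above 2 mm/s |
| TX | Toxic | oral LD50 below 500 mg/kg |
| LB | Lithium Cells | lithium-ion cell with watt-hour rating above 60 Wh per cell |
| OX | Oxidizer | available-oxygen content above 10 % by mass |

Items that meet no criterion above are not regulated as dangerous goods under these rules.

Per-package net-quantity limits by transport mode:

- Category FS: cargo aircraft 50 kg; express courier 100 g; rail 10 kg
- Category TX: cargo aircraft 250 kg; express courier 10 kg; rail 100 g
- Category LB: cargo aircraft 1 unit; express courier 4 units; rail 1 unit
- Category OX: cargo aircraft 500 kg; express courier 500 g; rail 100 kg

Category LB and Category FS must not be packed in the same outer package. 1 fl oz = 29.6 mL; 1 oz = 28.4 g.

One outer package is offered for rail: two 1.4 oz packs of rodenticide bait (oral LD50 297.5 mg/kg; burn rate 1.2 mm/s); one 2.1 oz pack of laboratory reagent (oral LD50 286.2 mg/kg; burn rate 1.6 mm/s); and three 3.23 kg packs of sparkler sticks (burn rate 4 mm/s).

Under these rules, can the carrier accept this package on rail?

No

The rodenticide bait has oral LD50 297.5 mg/kg, which is < 500 mg/kg, so it is Category TX (Toxic).
With oral LD50 286.2 mg/kg (< 500 mg/kg), the laboratory reagent falls in Category TX.
Burn rate 4 mm/s meets the Category FS criterion (Flammable Solid), so the sparkler sticks are Category FS.
Category TX net quantity: (two 1.4 oz packs = 79.52 g) + (one 2.1 oz pack = 59.64 g) = 139.16 g.
That exceeds the Category TX rail limit of 100 g.
Category FS quantity: three 3.23 kg packs = 9.69 kg.
9.69 kg is within the rail limit of 10 kg for Category FS.
The segregation rule (Category LB with Category FS) does not apply to Category TX with Category FS.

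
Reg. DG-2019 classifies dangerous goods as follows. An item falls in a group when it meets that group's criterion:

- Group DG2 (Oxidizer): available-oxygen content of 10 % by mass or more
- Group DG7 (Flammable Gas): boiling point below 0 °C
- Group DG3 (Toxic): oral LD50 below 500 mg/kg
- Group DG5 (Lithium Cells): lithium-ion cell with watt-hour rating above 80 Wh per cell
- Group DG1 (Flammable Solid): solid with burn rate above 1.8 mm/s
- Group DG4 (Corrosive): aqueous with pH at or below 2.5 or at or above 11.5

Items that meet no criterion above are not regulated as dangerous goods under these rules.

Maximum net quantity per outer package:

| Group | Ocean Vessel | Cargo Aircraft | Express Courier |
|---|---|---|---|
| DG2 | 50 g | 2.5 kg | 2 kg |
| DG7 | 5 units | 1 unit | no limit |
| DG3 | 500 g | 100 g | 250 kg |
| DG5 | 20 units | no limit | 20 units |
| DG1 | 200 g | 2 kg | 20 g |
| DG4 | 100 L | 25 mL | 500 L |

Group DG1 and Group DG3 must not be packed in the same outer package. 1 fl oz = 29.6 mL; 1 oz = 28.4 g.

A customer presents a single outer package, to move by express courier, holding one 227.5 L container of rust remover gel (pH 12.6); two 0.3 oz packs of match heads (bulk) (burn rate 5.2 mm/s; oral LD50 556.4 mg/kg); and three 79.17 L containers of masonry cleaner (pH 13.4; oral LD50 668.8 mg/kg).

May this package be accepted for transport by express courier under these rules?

The rust remover gel has pH 12.6, which is ≥ 11.5, so it is Group DG4 (Corrosive).
With burn rate 5.2 mm/s (> 1.8 mm/s), the match heads (bulk) fall in Group DG1.
pH 13.4 meets the Group DG4 criterion (Corrosive), so the masonry cleaner is Group DG4.
Group DG1 quantity: two 0.3 oz packs = 17.04 g.
17.04 g is within the express courier limit of 20 g for Group DG1.
Group DG4 net quantity: 227.5 L + (three 79.17 L containers = 237.51 L) = 465.01 L.
That is within the Group DG4 express courier limit of 500 L.
The segregation rule (Group DG1 with Group DG3) does not apply to Group DG1 with Group DG4.
Every hazard group is within its express courier limit and no segregation rule is violated.

Yes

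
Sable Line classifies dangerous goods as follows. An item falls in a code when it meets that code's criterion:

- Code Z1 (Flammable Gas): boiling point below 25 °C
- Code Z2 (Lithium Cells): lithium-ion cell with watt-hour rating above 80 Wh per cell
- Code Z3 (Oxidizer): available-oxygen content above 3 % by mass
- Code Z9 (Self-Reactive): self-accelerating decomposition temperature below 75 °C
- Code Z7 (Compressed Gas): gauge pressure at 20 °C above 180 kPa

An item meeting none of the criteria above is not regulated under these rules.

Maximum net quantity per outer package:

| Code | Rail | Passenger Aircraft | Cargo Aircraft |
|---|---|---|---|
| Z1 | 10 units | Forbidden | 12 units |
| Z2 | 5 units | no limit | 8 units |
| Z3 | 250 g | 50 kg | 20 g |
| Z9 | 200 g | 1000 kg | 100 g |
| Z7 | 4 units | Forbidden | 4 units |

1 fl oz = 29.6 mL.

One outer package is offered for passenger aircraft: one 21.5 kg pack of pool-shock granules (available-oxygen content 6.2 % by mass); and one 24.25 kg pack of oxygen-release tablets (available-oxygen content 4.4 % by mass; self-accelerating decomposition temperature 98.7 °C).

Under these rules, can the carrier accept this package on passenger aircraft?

Available-oxygen content 6.2 % by mass meets the Code Z3 criterion (Oxidizer), so the pool-shock granules are Code Z3.
With available-oxygen content 4.4 % by mass (> 3 % by mass), the oxygen-release tablets fall in Code Z3.
Total Code Z3: 21.5 kg + 24.25 kg = 45.75 kg.
45.75 kg ≤ 50 kg (passenger aircraft limit, Code Z3) — within limit.

Yes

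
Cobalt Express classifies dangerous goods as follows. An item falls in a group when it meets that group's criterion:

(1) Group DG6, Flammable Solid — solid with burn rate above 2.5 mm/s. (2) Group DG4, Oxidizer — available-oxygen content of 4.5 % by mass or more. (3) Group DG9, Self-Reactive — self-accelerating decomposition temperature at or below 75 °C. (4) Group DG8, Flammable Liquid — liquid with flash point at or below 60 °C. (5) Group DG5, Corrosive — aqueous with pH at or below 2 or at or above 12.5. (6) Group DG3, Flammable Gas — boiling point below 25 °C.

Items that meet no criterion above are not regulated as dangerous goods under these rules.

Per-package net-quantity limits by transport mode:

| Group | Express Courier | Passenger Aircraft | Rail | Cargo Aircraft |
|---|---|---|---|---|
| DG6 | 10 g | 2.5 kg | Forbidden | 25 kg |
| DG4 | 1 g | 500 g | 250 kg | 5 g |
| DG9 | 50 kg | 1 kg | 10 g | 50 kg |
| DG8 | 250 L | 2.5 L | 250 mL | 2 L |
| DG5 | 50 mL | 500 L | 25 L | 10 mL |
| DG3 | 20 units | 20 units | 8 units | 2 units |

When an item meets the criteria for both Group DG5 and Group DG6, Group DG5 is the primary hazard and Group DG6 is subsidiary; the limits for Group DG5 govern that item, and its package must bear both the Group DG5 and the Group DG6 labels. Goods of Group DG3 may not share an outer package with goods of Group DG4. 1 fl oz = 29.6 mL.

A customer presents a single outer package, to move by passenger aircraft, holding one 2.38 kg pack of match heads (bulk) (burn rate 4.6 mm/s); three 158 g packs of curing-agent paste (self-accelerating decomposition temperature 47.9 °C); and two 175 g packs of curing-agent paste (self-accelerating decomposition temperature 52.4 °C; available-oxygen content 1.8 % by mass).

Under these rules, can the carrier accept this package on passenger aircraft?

Yes

With burn rate 4.6 mm/s (> 2.5 mm/s), the match heads (bulk) fall in Group DG6.
The curing-agent paste has self-accelerating decomposition temperature 47.9 °C, which is ≤ 75 °C, so it is Group DG9 (Self-Reactive).
The curing-agent paste has self-accelerating decomposition temperature 52.4 °C, which is ≤ 75 °C, so it is Group DG9 (Self-Reactive).
Total Group DG9: (three 158 g packs = 474 g) + (two 175 g packs = 350 g) = 824 g.
824 g ≤ 1 kg (passenger aircraft limit, Group DG9) — within limit.
Group DG6 quantity: 2.38 kg.
That is within the Group DG6 passenger aircraft limit of 2.5 kg.
The segregation rule (Group DG3 with Group DG4) does not apply to Group DG9 with Group DG6.
Every hazard group is within its passenger aircraft limit and no segregation rule is violated.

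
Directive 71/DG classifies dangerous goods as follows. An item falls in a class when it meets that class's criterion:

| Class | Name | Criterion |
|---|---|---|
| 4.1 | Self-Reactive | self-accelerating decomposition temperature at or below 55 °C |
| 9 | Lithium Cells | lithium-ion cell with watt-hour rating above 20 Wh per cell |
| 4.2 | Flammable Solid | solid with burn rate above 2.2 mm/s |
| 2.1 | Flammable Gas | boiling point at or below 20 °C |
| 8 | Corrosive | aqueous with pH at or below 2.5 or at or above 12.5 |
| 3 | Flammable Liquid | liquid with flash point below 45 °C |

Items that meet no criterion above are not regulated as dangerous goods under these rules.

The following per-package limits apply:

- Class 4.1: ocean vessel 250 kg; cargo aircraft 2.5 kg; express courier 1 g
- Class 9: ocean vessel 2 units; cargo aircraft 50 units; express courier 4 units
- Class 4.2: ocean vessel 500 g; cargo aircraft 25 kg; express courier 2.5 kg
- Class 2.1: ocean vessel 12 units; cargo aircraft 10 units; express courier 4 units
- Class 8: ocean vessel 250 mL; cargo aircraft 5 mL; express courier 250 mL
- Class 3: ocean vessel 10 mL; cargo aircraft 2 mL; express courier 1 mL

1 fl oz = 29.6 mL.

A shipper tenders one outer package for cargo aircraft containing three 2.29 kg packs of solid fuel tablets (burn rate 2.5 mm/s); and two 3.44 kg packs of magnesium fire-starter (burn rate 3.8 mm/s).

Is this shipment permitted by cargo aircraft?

Yes

Solid fuel tablets: burn rate 2.5 mm/s > 2.2 mm/s → Class 4.2 (Flammable Solid).
The magnesium fire-starter has burn rate 3.8 mm/s, which is > 2.2 mm/s, so it is Class 4.2 (Flammable Solid).
Class 4.2 net quantity: (three 2.29 kg packs = 6.87 kg) + (two 3.44 kg packs = 6.88 kg) = 13.75 kg.
13.75 kg is within the cargo aircraft limit of 25 kg for Class 4.2.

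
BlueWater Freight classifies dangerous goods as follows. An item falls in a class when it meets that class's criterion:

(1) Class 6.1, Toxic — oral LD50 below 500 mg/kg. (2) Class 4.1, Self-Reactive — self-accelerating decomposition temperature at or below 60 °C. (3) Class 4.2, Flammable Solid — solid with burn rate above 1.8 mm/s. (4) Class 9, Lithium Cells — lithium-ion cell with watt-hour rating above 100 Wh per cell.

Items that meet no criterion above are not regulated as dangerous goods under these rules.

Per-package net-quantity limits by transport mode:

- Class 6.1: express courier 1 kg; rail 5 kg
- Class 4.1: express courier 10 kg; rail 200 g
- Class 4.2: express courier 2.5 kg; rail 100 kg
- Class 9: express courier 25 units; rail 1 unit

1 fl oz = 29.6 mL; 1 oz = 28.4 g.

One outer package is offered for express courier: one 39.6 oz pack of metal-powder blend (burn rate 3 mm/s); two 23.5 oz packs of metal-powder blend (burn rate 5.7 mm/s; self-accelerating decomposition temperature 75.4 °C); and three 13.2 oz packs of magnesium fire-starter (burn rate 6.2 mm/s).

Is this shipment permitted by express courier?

Metal-powder blend: burn rate 3 mm/s > 1.8 mm/s → Class 4.2 (Flammable Solid).
Burn rate 5.7 mm/s meets the Class 4.2 criterion (Flammable Solid), so the metal-powder blend is Class 4.2.
With burn rate 6.2 mm/s (> 1.8 mm/s), the magnesium fire-starter falls in Class 4.2.
Total Class 4.2: (one 39.6 oz pack = 1124.64 g) + (two 23.5 oz packs = 1334.8 g) + (three 13.2 oz packs = 1124.64 g) = 3584.08 g.
3584.08 g exceeds the express courier limit of 2.5 kg for Class 4.2.

No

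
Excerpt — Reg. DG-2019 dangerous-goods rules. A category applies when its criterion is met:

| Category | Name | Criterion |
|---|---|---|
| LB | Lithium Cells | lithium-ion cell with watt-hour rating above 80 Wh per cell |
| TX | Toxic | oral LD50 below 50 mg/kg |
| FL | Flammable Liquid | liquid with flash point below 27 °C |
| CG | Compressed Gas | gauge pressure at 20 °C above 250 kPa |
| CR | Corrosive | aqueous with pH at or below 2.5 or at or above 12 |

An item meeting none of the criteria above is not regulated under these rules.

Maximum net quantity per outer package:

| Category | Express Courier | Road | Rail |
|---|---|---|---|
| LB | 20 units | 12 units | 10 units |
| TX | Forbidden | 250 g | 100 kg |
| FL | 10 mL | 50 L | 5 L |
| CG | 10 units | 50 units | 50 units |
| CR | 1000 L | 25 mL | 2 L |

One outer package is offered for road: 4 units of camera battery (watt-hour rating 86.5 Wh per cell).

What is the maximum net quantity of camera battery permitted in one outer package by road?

Camera battery: watt-hour rating 86.5 Wh per cell > 80 Wh per cell → Category LB (Lithium Cells).
The road limit for Category LB is 12 units.

12 units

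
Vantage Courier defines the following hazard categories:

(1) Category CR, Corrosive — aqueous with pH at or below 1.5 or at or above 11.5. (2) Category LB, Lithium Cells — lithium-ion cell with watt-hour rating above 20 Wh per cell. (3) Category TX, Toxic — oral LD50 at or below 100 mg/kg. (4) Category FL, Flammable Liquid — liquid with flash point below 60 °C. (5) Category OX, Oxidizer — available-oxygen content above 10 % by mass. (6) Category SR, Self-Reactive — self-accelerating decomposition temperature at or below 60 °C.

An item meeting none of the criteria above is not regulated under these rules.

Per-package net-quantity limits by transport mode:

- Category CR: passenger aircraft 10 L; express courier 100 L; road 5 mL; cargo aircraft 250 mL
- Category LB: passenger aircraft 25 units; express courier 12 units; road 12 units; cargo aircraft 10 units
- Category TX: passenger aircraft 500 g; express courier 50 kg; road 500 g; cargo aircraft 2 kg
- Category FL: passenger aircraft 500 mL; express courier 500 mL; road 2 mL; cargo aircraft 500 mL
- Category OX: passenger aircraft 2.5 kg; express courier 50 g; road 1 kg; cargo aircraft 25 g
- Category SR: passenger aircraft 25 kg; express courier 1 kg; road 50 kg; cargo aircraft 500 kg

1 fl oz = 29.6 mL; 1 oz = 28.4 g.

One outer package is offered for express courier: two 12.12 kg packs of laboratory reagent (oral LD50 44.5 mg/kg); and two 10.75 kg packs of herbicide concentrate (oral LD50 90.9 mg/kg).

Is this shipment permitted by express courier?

Laboratory reagent: oral LD50 44.5 mg/kg ≤ 100 mg/kg → Category TX (Toxic).
Oral LD50 90.9 mg/kg meets the Category TX criterion (Toxic), so the herbicide concentrate is Category TX.
Total Category TX: (two 12.12 kg packs = 24.24 kg) + (two 10.75 kg packs = 21.5 kg) = 45.74 kg.
45.74 kg ≤ 50 kg (express courier limit, Category TX) — within limit.

Yes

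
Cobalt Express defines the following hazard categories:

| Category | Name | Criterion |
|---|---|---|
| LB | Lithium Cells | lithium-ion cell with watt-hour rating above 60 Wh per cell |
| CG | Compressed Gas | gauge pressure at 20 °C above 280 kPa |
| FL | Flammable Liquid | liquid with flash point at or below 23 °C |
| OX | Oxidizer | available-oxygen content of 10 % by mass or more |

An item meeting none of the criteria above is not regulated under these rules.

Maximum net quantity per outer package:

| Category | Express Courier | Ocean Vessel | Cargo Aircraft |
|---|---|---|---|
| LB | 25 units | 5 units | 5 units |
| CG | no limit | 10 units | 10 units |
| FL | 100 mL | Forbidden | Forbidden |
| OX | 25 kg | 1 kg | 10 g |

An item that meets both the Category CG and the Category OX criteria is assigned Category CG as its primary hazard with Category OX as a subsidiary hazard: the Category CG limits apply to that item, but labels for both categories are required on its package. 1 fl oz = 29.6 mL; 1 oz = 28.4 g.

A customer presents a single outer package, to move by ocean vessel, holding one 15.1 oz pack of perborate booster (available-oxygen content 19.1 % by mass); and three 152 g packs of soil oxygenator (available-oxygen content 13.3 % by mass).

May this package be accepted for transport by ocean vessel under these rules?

With available-oxygen content 19.1 % by mass (≥ 10 % by mass), the perborate booster falls in Category OX.
With available-oxygen content 13.3 % by mass (≥ 10 % by mass), the soil oxygenator falls in Category OX.
Category OX net quantity: (one 15.1 oz pack = 428.84 g) + (three 152 g packs = 456 g) = 884.84 g.
884.84 g is within the ocean vessel limit of 1 kg for Category OX.

Yes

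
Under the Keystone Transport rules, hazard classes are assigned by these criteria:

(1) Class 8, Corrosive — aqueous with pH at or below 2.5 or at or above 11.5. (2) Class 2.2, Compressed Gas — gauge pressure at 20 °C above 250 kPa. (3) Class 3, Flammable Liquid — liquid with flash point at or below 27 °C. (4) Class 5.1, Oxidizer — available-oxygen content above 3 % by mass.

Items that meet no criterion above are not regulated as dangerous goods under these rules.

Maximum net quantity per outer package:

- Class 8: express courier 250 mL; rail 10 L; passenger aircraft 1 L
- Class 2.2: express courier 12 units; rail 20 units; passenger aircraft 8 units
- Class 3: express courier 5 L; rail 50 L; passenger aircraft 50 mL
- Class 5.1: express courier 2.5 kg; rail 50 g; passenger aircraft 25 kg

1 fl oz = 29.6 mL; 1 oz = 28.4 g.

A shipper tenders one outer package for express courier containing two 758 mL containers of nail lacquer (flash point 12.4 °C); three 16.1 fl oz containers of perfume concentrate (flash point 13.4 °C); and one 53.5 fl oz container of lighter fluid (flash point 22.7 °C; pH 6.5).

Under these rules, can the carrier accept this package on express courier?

With flash point 12.4 °C (≤ 27 °C), the nail lacquer falls in Class 3.
The perfume concentrate has flash point 13.4 °C, which is ≤ 27 °C, so it is Class 3 (Flammable Liquid).
The lighter fluid has flash point 22.7 °C, which is ≤ 27 °C, so it is Class 3 (Flammable Liquid).
Class 3 net quantity: (two 758 mL containers = 1.516 L) + (three 16.1 fl oz containers = 1429.68 mL) + (one 53.5 fl oz container = 1583.6 mL) = 4529.28 mL.
That is within the Class 3 express courier limit of 5 L.

Yes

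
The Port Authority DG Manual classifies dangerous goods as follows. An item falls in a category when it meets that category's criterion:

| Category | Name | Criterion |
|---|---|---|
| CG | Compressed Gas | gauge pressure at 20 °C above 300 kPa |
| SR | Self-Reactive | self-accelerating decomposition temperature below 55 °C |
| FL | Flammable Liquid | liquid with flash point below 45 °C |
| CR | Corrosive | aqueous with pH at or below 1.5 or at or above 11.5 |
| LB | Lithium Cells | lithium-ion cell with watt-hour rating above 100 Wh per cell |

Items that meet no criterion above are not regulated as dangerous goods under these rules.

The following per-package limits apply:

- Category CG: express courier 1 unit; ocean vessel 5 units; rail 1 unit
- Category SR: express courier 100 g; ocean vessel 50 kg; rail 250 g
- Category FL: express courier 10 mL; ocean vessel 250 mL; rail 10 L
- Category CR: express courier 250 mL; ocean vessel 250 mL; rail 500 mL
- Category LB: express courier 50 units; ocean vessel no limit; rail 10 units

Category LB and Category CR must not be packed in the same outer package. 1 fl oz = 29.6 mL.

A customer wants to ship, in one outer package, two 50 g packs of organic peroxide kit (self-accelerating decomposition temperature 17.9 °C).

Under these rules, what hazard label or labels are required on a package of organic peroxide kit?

Category SR

Self-accelerating decomposition temperature 17.9 °C meets the Category SR criterion (Self-Reactive), so the organic peroxide kit is Category SR.
Only the Category SR label is required.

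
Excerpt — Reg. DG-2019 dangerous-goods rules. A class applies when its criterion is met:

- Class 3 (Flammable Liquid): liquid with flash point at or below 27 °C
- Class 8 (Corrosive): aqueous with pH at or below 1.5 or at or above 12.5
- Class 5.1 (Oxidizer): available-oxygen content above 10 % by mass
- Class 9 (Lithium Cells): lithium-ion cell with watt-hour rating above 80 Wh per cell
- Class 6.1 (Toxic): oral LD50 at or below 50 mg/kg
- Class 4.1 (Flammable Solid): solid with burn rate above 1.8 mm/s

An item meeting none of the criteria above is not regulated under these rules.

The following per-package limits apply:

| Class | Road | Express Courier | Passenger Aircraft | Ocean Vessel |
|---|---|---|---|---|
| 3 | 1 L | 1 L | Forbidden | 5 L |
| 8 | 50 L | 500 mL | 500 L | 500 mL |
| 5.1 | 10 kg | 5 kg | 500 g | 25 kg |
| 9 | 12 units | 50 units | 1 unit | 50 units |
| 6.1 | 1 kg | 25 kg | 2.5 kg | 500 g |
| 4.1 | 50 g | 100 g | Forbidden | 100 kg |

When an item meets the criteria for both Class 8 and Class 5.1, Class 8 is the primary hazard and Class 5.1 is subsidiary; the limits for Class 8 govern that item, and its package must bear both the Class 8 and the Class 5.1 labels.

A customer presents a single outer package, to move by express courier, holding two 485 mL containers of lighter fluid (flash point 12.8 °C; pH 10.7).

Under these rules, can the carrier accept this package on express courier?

Lighter fluid: flash point 12.8 °C ≤ 27 °C → Class 3 (Flammable Liquid).
Class 3 quantity: two 485 mL containers = 970 mL.
That is within the Class 3 express courier limit of 1 L.

Yes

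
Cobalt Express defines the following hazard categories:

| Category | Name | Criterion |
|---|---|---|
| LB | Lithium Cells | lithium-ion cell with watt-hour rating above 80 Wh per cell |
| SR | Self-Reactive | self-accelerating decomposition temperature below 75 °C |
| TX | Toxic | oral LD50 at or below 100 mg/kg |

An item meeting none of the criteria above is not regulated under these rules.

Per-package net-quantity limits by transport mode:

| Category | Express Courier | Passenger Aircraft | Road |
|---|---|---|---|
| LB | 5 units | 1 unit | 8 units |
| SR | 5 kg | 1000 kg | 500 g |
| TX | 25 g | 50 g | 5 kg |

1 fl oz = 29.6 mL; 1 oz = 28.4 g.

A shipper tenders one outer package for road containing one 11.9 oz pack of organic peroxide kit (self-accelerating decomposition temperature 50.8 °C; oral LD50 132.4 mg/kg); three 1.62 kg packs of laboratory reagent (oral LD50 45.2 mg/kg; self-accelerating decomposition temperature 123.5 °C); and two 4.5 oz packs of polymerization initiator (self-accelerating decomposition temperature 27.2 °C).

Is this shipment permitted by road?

The organic peroxide kit has self-accelerating decomposition temperature 50.8 °C, which is < 75 °C, so it is Category SR (Self-Reactive).
Oral LD50 45.2 mg/kg meets the Category TX criterion (Toxic), so the laboratory reagent is Category TX.
With self-accelerating decomposition temperature 27.2 °C (< 75 °C), the polymerization initiator falls in Category SR.
Category SR net quantity: (one 11.9 oz pack = 337.96 g) + (two 4.5 oz packs = 255.6 g) = 593.56 g.
That exceeds the Category SR road limit of 500 g.
Category TX quantity: three 1.62 kg packs = 4.86 kg.
4.86 kg ≤ 5 kg (road limit, Category TX) — within limit.

No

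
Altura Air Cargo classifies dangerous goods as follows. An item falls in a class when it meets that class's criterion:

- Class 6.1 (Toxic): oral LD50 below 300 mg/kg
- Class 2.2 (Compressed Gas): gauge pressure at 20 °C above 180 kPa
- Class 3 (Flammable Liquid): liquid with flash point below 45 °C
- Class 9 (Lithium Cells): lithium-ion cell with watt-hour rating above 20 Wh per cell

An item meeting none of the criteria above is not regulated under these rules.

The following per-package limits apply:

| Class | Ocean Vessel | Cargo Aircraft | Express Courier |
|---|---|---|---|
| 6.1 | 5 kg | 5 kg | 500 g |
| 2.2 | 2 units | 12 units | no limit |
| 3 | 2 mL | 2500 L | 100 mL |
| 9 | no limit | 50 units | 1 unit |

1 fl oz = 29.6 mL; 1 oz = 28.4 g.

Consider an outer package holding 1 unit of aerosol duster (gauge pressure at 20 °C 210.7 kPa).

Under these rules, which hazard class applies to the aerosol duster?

Gauge pressure at 20 °C 210.7 kPa meets the Class 2.2 criterion (Compressed Gas), so the aerosol duster is Class 2.2.

Class 2.2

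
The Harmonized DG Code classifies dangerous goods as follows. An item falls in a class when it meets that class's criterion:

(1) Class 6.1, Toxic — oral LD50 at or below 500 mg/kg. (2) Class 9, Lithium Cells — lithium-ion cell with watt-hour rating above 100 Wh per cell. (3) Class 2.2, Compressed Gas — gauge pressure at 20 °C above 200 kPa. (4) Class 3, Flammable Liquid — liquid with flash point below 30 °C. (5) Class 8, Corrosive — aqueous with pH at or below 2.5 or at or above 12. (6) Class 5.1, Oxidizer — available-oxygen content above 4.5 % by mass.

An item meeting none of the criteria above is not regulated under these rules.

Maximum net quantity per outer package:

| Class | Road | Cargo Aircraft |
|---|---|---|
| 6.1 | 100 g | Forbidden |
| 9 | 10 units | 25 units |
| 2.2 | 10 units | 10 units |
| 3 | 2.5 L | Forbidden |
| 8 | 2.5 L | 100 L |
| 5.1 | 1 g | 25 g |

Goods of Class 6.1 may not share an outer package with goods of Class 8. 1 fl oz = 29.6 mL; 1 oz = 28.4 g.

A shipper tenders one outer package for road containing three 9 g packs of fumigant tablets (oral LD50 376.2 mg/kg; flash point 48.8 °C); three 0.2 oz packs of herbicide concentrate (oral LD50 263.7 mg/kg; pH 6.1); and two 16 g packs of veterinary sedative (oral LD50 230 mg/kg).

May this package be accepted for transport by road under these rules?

The fumigant tablets have oral LD50 376.2 mg/kg, which is ≤ 500 mg/kg, so they are Class 6.1 (Toxic).
The herbicide concentrate has oral LD50 263.7 mg/kg, which is ≤ 500 mg/kg, so it is Class 6.1 (Toxic).
The veterinary sedative has oral LD50 230 mg/kg, which is ≤ 500 mg/kg, so it is Class 6.1 (Toxic).
Total Class 6.1: (three 9 g packs = 27 g) + (three 0.2 oz packs = 17.04 g) + (two 16 g packs = 32 g) = 76.04 g.
76.04 g is within the road limit of 100 g for Class 6.1.

Yes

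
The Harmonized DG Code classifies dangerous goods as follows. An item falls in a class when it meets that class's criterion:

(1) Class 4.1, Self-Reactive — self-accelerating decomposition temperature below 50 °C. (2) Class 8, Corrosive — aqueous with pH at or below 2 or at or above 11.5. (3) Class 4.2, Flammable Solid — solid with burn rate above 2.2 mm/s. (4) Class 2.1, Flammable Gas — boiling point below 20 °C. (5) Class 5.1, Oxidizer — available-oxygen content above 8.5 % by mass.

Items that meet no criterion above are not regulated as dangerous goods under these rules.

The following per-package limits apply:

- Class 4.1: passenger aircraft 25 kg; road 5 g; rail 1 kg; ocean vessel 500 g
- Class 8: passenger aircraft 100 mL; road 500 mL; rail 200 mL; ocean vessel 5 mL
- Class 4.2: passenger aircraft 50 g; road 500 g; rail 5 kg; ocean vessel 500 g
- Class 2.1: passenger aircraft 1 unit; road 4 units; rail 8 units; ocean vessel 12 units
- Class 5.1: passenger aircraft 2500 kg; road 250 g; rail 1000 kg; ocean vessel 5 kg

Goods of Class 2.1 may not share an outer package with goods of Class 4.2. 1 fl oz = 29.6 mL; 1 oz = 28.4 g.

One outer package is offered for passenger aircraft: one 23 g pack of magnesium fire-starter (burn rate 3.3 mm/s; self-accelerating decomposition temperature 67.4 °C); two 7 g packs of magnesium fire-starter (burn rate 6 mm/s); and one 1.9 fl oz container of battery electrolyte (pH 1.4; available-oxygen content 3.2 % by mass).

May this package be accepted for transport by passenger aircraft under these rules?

Yes

Magnesium fire-starter: burn rate 3.3 mm/s > 2.2 mm/s → Class 4.2 (Flammable Solid).
Magnesium fire-starter: burn rate 6 mm/s > 2.2 mm/s → Class 4.2 (Flammable Solid).
pH 1.4 meets the Class 8 criterion (Corrosive), so the battery electrolyte is Class 8.
Class 4.2 net quantity: 23 g + (two 7 g packs = 14 g) = 37 g.
37 g ≤ 50 g (passenger aircraft limit, Class 4.2) — within limit.
Class 8 quantity: one 1.9 fl oz container = 56.24 mL.
That is within the Class 8 passenger aircraft limit of 100 mL.
The segregation rule (Class 2.1 with Class 4.2) does not apply to Class 4.2 with Class 8.
Every hazard class is within its passenger aircraft limit and no segregation rule is violated.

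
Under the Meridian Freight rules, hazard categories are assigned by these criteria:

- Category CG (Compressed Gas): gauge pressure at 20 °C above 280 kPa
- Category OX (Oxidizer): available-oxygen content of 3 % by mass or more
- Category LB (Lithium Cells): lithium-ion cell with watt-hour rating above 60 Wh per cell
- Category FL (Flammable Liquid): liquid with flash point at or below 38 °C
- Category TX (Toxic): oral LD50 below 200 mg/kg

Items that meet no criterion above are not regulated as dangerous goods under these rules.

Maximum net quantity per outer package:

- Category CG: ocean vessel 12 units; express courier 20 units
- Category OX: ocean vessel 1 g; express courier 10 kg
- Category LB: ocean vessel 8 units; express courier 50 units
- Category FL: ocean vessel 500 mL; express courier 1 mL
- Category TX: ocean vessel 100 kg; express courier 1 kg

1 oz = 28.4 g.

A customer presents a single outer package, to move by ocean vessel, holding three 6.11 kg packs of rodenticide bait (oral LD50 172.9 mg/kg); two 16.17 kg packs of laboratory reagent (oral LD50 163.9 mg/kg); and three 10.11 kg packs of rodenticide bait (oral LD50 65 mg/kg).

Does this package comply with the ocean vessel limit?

The rodenticide bait has oral LD50 172.9 mg/kg, which is < 200 mg/kg, so it is Category TX (Toxic).
Laboratory reagent: oral LD50 163.9 mg/kg < 200 mg/kg → Category TX (Toxic).
Rodenticide bait: oral LD50 65 mg/kg < 200 mg/kg → Category TX (Toxic).
Total Category TX: (three 6.11 kg packs = 18.33 kg) + (two 16.17 kg packs = 32.34 kg) + (three 10.11 kg packs = 30.33 kg) = 81 kg.
81 kg is within the ocean vessel limit of 100 kg for Category TX.

Yes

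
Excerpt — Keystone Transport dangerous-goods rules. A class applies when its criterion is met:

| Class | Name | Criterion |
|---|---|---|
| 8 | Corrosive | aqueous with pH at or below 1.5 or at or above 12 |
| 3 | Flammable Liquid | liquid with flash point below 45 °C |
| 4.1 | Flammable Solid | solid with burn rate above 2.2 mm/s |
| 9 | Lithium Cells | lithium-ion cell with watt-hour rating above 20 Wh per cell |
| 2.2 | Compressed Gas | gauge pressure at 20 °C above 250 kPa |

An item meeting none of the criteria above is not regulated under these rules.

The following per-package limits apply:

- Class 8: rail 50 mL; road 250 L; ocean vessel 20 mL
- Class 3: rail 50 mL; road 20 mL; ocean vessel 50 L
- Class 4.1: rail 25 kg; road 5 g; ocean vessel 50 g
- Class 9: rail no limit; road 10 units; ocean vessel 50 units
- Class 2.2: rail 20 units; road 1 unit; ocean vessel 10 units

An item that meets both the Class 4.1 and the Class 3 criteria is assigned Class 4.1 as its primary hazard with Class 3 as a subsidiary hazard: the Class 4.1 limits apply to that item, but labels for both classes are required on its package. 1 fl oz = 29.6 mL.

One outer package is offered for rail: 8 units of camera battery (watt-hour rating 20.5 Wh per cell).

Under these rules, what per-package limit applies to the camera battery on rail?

no limit

The camera battery has watt-hour rating 20.5 Wh per cell, which is > 20 Wh per cell, so it is Class 9 (Lithium Cells).
The rail limit for Class 9 is no limit.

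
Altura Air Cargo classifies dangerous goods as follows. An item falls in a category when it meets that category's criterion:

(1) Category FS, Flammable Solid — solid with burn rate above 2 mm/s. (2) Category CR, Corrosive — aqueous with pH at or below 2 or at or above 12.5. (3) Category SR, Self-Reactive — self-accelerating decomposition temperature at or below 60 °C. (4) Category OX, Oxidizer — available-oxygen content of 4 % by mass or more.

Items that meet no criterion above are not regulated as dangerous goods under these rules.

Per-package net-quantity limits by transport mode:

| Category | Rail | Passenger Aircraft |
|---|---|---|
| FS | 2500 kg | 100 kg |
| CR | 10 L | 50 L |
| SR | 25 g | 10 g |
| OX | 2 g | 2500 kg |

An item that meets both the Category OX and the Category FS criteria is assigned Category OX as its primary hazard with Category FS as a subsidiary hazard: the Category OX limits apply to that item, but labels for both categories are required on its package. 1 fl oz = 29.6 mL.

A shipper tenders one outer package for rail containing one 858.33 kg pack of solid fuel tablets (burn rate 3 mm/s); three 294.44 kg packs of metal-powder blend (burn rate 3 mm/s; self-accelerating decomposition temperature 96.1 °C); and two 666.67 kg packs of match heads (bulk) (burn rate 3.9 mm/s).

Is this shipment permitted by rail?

No

The solid fuel tablets have burn rate 3 mm/s, which is > 2 mm/s, so they are Category FS (Flammable Solid).
Metal-powder blend: burn rate 3 mm/s > 2 mm/s → Category FS (Flammable Solid).
The match heads (bulk) have burn rate 3.9 mm/s, which is > 2 mm/s, so they are Category FS (Flammable Solid).
Category FS net quantity: 858.33 kg + (three 294.44 kg packs = 883.32 kg) + (two 666.67 kg packs = 1333.34 kg) = 3074.99 kg.
3074.99 kg exceeds the rail limit of 2500 kg for Category FS.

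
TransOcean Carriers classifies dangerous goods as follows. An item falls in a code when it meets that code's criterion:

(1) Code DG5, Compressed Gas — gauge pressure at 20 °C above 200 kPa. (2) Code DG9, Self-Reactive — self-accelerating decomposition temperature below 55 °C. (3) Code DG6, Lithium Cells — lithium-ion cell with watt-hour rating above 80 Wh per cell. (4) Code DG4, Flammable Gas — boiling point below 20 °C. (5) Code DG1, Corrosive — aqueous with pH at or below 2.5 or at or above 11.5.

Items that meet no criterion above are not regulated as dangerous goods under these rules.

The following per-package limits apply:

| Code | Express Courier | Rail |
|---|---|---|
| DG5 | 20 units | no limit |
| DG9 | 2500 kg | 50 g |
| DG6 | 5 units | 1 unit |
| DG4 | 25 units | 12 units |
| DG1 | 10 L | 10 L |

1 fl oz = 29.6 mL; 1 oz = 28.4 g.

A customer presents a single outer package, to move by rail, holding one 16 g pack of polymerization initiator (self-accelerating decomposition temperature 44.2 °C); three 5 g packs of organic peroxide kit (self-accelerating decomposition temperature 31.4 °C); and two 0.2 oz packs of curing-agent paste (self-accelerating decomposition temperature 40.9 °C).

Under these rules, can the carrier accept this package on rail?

The polymerization initiator has self-accelerating decomposition temperature 44.2 °C, which is < 55 °C, so it is Code DG9 (Self-Reactive).
Organic peroxide kit: self-accelerating decomposition temperature 31.4 °C < 55 °C → Code DG9 (Self-Reactive).
Self-accelerating decomposition temperature 40.9 °C meets the Code DG9 criterion (Self-Reactive), so the curing-agent paste is Code DG9.
Total Code DG9: 16 g + (three 5 g packs = 15 g) + (two 0.2 oz packs = 11.36 g) = 42.36 g.
That is within the Code DG9 rail limit of 50 g.

Yes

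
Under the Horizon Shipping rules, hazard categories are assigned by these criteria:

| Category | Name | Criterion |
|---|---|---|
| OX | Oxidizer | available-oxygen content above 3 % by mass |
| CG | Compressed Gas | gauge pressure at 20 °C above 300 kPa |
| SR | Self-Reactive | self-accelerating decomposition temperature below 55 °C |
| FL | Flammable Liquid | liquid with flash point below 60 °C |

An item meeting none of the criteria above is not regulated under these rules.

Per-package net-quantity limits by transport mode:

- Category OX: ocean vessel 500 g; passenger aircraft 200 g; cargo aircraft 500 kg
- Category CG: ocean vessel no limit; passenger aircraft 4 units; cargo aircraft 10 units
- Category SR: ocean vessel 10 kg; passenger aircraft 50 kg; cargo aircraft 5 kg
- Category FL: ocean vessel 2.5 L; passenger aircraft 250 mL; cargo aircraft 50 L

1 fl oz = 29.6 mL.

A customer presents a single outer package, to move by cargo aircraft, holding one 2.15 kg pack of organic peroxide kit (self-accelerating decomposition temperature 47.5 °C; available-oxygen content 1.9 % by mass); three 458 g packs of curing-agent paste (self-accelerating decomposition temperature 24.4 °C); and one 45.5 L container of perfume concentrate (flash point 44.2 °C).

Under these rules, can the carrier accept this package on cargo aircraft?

Yes

With self-accelerating decomposition temperature 47.5 °C (< 55 °C), the organic peroxide kit falls in Category SR.
Self-accelerating decomposition temperature 24.4 °C meets the Category SR criterion (Self-Reactive), so the curing-agent paste is Category SR.
With flash point 44.2 °C (< 60 °C), the perfume concentrate falls in Category FL.
Total Category SR: 2.15 kg + (three 458 g packs = 1.374 kg) = 3.524 kg.
3.524 kg is within the cargo aircraft limit of 5 kg for Category SR.
Category FL quantity: 45.5 L.
45.5 L is within the cargo aircraft limit of 50 L for Category FL.
Every hazard category is within its cargo aircraft limit and no segregation rule is violated.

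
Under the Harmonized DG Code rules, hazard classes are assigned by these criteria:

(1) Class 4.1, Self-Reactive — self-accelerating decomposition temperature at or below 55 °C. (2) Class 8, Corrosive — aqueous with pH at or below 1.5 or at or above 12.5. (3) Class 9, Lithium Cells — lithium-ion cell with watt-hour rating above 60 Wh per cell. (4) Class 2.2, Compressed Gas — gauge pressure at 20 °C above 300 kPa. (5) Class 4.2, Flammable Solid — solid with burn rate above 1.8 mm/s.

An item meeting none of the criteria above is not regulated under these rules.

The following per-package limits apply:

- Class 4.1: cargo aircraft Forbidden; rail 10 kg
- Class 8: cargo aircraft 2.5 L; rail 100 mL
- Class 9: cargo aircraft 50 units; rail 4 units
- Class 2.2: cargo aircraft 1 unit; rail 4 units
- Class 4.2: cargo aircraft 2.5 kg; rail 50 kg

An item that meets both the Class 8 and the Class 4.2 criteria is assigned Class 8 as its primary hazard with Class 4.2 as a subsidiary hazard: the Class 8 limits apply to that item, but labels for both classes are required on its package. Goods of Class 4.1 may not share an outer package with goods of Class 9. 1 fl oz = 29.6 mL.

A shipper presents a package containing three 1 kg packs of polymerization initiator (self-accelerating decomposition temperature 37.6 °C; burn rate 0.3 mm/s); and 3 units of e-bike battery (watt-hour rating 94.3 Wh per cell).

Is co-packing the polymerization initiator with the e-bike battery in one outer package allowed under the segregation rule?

With self-accelerating decomposition temperature 37.6 °C (≤ 55 °C), the polymerization initiator falls in Class 4.1.
E-bike battery: watt-hour rating 94.3 Wh per cell > 60 Wh per cell → Class 9 (Lithium Cells).
Class 4.1 and Class 9 may not share an outer package.

No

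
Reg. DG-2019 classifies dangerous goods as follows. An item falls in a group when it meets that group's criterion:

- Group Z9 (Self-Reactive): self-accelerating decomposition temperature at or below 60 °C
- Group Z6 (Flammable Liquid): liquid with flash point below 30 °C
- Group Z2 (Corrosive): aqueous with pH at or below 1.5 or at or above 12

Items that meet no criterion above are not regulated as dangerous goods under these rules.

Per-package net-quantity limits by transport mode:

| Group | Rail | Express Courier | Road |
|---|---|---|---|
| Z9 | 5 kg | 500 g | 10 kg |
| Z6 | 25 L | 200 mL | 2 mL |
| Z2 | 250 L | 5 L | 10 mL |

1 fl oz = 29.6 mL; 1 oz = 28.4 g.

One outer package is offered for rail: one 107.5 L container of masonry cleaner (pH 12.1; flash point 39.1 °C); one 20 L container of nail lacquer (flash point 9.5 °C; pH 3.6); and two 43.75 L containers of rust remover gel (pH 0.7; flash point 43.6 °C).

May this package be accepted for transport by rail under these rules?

Yes

pH 12.1 meets the Group Z2 criterion (Corrosive), so the masonry cleaner is Group Z2.
Flash point 9.5 °C meets the Group Z6 criterion (Flammable Liquid), so the nail lacquer is Group Z6.
The rust remover gel has pH 0.7, which is ≤ 1.5, so it is Group Z2 (Corrosive).
Group Z2 net quantity: 107.5 L + (two 43.75 L containers = 87.5 L) = 195 L.
195 L is within the rail limit of 250 L for Group Z2.
Group Z6 quantity: 20 L.
20 L is within the rail limit of 25 L for Group Z6.
Every hazard group is within its rail limit and no segregation rule is violated.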